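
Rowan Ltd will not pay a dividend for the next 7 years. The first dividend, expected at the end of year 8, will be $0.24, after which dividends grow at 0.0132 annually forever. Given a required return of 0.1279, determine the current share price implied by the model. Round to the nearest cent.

$0.90

Deferred-dividend DDM. At t=7 the remaining stream is a growing perpetuity with first payment D_8 = 0.24.
V_7 = D_8/(r−g) = 0.24/(0.1279−0.0132) = 2.0924
P₀ = V_7/(1+r)^7 = 2.0924/(1+0.1279)^7 = 0.9011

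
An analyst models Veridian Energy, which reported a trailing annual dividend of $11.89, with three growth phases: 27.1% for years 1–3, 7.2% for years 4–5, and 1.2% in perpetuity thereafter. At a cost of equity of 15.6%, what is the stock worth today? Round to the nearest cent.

$167.00

Three-stage DDM. Project D₁…D_5; terminal Gordon value at t=5 with g = 0.012; discount at r = 0.156.
D_1 = 15.1122
D_2 = 19.2076
D_3 = 24.4129
D_4 = 26.1706
D_5 = 28.0549
TV_5 = 28.3915/(0.156−0.012) = 197.1633
P₀ = Σ Dₜ/(1+r)ᵗ + TV_5/(1+r)^5 = 167.0016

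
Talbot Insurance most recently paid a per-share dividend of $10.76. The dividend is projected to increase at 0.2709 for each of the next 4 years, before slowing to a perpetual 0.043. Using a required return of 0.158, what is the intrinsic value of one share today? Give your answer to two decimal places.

$196.19

Two-stage DDM. Project D₁…D_4 at 0.2709, terminal growth 0.043, discount at r = 0.158.
D_1 = 13.6749
D_2 = 17.3794
D_3 = 22.0875
D_4 = 28.0710
Terminal value at t=4: TV = D_5/(r−g) = 29.2780/(0.158−0.043) = 254.5917
P₀ = 13.6749/(1+0.158)^1 + 17.3794/(1+0.158)^2 + 22.0875/(1+0.158)^3 + 28.0710/(1+0.158)^4 + 254.5917/(1+0.158)^4 = 196.1868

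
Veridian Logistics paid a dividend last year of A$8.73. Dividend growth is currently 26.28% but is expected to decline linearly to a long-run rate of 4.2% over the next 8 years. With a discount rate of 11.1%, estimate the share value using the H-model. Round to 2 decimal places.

A$243.58

H-model: P₀ = D₀[(1+g_L) + H(g_S−g_L)]/(r−g_L), with H = 8/2 = 4.
P₀ = 8.73 × [(1+0.042) + 4×(0.2628−0.042)] / (0.111−0.042)
   = 8.73 × 1.9252 / 0.069 = 243.5797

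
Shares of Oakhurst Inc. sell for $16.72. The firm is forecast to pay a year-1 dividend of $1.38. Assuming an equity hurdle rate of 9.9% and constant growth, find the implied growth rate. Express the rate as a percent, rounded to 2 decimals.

1.65%

From P₀ = D₁/(r − g), the implied growth is g = r − D₁/P₀.
g = 0.099 − 1.38/16.72 = 0.099 − 0.08254 = 0.01646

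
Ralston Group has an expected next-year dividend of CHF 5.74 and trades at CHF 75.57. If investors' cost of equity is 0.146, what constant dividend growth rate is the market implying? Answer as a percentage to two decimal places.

From P₀ = D₁/(r − g), the implied growth is g = r − D₁/P₀.
g = 0.146 − 5.74/75.57 = 0.146 − 0.07596 = 0.07004

7.00%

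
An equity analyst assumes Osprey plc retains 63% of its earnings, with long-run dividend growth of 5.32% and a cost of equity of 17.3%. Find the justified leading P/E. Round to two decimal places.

Payout ratio b = 1 − 0.63 = 0.37.
Justified leading P/E = b/(r−g) = 0.37/(0.173−0.0532) = 3.0885

3.09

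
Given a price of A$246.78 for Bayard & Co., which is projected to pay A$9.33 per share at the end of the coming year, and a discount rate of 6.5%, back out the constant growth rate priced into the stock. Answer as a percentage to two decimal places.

2.72%

From P₀ = D₁/(r − g), the implied growth is g = r − D₁/P₀.
g = 0.065 − 9.33/246.78 = 0.065 − 0.03781 = 0.02719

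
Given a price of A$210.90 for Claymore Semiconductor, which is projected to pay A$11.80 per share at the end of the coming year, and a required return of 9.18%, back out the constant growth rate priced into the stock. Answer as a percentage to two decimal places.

From P₀ = D₁/(r − g), the implied growth is g = r − D₁/P₀.
g = 0.0918 − 11.80/210.90 = 0.0918 − 0.05595 = 0.03585

3.58%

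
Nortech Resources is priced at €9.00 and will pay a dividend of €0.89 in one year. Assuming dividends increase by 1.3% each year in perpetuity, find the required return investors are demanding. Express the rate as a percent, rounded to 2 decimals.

Rearranging the constant-growth DDM: r = D₁/P₀ + g.
r = 0.8900 / 9.00 + 0.013 = 0.09889 + 0.013 = 0.11189

11.19%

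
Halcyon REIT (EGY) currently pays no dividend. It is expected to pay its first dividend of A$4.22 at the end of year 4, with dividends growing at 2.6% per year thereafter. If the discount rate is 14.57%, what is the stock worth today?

A$23.44

Deferred-dividend DDM. At t=3 the remaining stream is a growing perpetuity with first payment D_4 = 4.22.
V_3 = D_4/(r−g) = 4.22/(0.1457−0.026) = 35.2548
P₀ = V_3/(1+r)^3 = 35.2548/(1+0.1457)^3 = 23.4426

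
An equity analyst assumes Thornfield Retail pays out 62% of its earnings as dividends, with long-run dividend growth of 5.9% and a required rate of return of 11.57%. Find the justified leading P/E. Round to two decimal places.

10.93

Justified leading P/E = b/(r−g) = 0.62/(0.1157−0.059) = 10.9347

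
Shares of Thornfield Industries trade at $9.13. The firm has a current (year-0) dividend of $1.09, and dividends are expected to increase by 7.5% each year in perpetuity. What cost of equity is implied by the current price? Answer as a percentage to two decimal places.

20.33%

Rearranging the constant-growth DDM: r = D₁/P₀ + g.
D₁ = 1.09 × (1 + 0.075) = 1.1718.
r = 1.1718 / 9.13 + 0.075 = 0.12834 + 0.075 = 0.20334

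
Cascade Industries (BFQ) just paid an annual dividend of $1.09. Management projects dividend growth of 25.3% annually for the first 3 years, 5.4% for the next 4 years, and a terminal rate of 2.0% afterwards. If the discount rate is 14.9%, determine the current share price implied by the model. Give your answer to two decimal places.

$16.39

Three-stage DDM. Project D₁…D_7; terminal Gordon value at t=7 with g = 0.02; discount at r = 0.149.
D_1 = 1.3658
D_2 = 1.7113
D_3 = 2.1443
D_4 = 2.2601
D_5 = 2.3821
D_6 = 2.5107
D_7 = 2.6463
TV_7 = 2.6992/(0.149−0.02) = 20.9244
P₀ = Σ Dₜ/(1+r)ᵗ + TV_7/(1+r)^7 = 16.3910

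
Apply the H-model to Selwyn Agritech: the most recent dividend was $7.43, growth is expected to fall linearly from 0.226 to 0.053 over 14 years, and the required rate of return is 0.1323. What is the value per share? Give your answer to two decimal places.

$212.13

H-model: P₀ = D₀[(1+g_L) + H(g_S−g_L)]/(r−g_L), with H = 14/2 = 7.
P₀ = 7.43 × [(1+0.053) + 7×(0.226−0.053)] / (0.1323−0.053)
   = 7.43 × 2.2640 / 0.0793 = 212.1251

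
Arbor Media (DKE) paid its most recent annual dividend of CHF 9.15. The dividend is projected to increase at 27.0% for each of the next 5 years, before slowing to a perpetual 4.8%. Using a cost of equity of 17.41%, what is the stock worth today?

Two-stage DDM. Project D₁…D_5 at 0.27, terminal growth 0.048, discount at r = 0.1741.
D_1 = 11.6205
D_2 = 14.7580
D_3 = 18.7427
D_4 = 23.8032
D_5 = 30.2301
Terminal value at t=5: TV = D_6/(r−g) = 31.6812/(0.1741−0.048) = 251.2383
P₀ = 11.6205/(1+0.1741)^1 + 14.7580/(1+0.1741)^2 + 18.7427/(1+0.1741)^3 + 23.8032/(1+0.1741)^4 + 30.2301/(1+0.1741)^5 + 251.2383/(1+0.1741)^5 = 170.8644

CHF 170.86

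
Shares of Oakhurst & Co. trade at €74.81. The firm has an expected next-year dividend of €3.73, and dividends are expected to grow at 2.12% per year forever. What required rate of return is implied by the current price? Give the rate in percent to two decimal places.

Rearranging the constant-growth DDM: r = D₁/P₀ + g.
r = 3.7300 / 74.81 + 0.0212 = 0.04986 + 0.0212 = 0.07106

7.11%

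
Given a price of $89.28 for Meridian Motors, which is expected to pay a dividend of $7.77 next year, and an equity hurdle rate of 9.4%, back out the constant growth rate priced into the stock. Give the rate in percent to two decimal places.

0.70%

From P₀ = D₁/(r − g), the implied growth is g = r − D₁/P₀.
g = 0.094 − 7.77/89.28 = 0.094 − 0.08703 = 0.00697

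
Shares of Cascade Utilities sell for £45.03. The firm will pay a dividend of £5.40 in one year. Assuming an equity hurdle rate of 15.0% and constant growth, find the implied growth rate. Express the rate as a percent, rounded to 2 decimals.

From P₀ = D₁/(r − g), the implied growth is g = r − D₁/P₀.
g = 0.15 − 5.40/45.03 = 0.15 − 0.11992 = 0.03008

3.01%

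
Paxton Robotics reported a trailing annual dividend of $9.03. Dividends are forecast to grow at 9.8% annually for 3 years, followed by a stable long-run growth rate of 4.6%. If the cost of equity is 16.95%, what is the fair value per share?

Two-stage DDM. Project D₁…D_3 at 0.098, terminal growth 0.046, discount at r = 0.1695.
D_1 = 9.9149
D_2 = 10.8866
D_3 = 11.9535
Terminal value at t=3: TV = D_4/(r−g) = 12.5034/(0.1695−0.046) = 101.2417
P₀ = 9.9149/(1+0.1695)^1 + 10.8866/(1+0.1695)^2 + 11.9535/(1+0.1695)^3 + 101.2417/(1+0.1695)^3 = 87.2040

$87.20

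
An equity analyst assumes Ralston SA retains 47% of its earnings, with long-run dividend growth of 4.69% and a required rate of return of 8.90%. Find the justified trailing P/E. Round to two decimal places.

13.18

Payout ratio b = 1 − 0.47 = 0.53.
Justified trailing P/E = b(1+g)/(r−g) = 0.53×(1+0.0469)/(0.089−0.0469) = 13.1795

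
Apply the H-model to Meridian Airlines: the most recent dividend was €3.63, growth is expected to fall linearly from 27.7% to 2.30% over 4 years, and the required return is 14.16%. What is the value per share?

H-model: P₀ = D₀[(1+g_L) + H(g_S−g_L)]/(r−g_L), with H = 4/2 = 2.
P₀ = 3.63 × [(1+0.023) + 2×(0.277−0.023)] / (0.1416−0.023)
   = 3.63 × 1.5310 / 0.1186 = 46.8594

€46.86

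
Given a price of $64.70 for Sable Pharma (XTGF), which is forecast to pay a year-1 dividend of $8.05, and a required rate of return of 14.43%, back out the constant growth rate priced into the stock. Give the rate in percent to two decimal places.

From P₀ = D₁/(r − g), the implied growth is g = r − D₁/P₀.
g = 0.1443 − 8.05/64.70 = 0.1443 − 0.12442 = 0.01988

1.99%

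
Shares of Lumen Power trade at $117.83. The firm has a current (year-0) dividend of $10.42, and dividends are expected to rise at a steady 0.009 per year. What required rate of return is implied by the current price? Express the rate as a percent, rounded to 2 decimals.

Rearranging the constant-growth DDM: r = D₁/P₀ + g.
D₁ = 10.42 × (1 + 0.009) = 10.5138.
r = 10.5138 / 117.83 + 0.009 = 0.08923 + 0.009 = 0.09823

9.82%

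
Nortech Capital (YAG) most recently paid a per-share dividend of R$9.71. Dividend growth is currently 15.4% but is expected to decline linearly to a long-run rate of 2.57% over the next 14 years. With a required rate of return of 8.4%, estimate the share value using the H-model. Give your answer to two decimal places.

H-model: P₀ = D₀[(1+g_L) + H(g_S−g_L)]/(r−g_L), with H = 14/2 = 7.
P₀ = 9.71 × [(1+0.0257) + 7×(0.154−0.0257)] / (0.084−0.0257)
   = 9.71 × 1.9238 / 0.0583 = 320.4133

R$320.41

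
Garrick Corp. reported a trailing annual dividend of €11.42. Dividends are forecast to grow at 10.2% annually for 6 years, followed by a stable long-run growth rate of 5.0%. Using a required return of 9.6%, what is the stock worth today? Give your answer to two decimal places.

Two-stage DDM. Project D₁…D_6 at 0.102, terminal growth 0.05, discount at r = 0.096.
D_1 = 12.5848
D_2 = 13.8685
D_3 = 15.2831
D_4 = 16.8420
D_5 = 18.5598
D_6 = 20.4529
Terminal value at t=6: TV = D_7/(r−g) = 21.4756/(0.096−0.05) = 466.8605
P₀ = 12.5848/(1+0.096)^1 + 13.8685/(1+0.096)^2 + 15.2831/(1+0.096)^3 + 16.8420/(1+0.096)^4 + 18.5598/(1+0.096)^5 + 20.4529/(1+0.096)^6 + 466.8605/(1+0.096)^6 = 339.1992

€339.20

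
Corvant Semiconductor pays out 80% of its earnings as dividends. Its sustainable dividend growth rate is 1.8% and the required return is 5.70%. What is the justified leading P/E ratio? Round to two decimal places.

20.51

Justified leading P/E = b/(r−g) = 0.80/(0.057−0.018) = 20.5128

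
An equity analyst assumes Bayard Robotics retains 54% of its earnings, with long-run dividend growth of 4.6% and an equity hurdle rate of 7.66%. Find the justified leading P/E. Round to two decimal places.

15.03

Payout ratio b = 1 − 0.54 = 0.46.
Justified leading P/E = b/(r−g) = 0.46/(0.0766−0.046) = 15.0327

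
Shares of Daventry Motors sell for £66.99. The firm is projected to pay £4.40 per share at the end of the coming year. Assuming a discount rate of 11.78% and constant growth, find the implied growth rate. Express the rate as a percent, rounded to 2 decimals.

From P₀ = D₁/(r − g), the implied growth is g = r − D₁/P₀.
g = 0.1178 − 4.40/66.99 = 0.1178 − 0.06568 = 0.05212

5.21%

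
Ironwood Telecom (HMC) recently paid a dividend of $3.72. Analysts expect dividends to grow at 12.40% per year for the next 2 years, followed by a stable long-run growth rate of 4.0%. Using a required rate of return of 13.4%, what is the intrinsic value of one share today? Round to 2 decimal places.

Two-stage DDM. Project D₁…D_2 at 0.124, terminal growth 0.04, discount at r = 0.134.
D_1 = 4.1813
D_2 = 4.6998
Terminal value at t=2: TV = D_3/(r−g) = 4.8877/(0.134−0.04) = 51.9973
P₀ = 4.1813/(1+0.134)^1 + 4.6998/(1+0.134)^2 + 51.9973/(1+0.134)^2 = 47.7766

$47.78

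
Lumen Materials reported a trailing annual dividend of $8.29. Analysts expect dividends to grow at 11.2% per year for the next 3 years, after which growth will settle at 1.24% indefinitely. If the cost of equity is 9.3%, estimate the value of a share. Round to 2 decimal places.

$135.40

Two-stage DDM. Project D₁…D_3 at 0.112, terminal growth 0.0124, discount at r = 0.093.
D_1 = 9.2185
D_2 = 10.2509
D_3 = 11.3991
Terminal value at t=3: TV = D_4/(r−g) = 11.5404/(0.093−0.0124) = 143.1812
P₀ = 9.2185/(1+0.093)^1 + 10.2509/(1+0.093)^2 + 11.3991/(1+0.093)^3 + 143.1812/(1+0.093)^3 = 135.3990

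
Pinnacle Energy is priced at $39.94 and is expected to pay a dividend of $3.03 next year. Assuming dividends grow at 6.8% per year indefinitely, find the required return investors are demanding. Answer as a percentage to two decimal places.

14.39%

Rearranging the constant-growth DDM: r = D₁/P₀ + g.
r = 3.0300 / 39.94 + 0.068 = 0.07586 + 0.068 = 0.14386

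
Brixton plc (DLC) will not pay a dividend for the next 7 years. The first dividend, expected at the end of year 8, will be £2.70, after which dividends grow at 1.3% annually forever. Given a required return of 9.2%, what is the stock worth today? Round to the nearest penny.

Deferred-dividend DDM. At t=7 the remaining stream is a growing perpetuity with first payment D_8 = 2.70.
V_7 = D_8/(r−g) = 2.70/(0.092−0.013) = 34.1772
P₀ = V_7/(1+r)^7 = 34.1772/(1+0.092)^7 = 18.4577

£18.46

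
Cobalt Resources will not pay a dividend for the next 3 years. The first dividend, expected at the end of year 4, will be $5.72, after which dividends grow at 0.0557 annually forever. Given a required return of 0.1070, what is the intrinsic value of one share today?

$82.19

Deferred-dividend DDM. At t=3 the remaining stream is a growing perpetuity with first payment D_4 = 5.72.
V_3 = D_4/(r−g) = 5.72/(0.107−0.0557) = 111.5010
P₀ = V_3/(1+r)^3 = 111.5010/(1+0.107)^3 = 82.1932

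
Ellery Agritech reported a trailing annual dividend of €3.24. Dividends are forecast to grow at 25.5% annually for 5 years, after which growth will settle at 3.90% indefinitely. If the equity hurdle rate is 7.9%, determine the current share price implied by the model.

€205.22

Two-stage DDM. Project D₁…D_5 at 0.255, terminal growth 0.039, discount at r = 0.079.
D_1 = 4.0662
D_2 = 5.1031
D_3 = 6.4044
D_4 = 8.0375
D_5 = 10.0870
Terminal value at t=5: TV = D_6/(r−g) = 10.4804/(0.079−0.039) = 262.0108
P₀ = 4.0662/(1+0.079)^1 + 5.1031/(1+0.079)^2 + 6.4044/(1+0.079)^3 + 8.0375/(1+0.079)^4 + 10.0870/(1+0.079)^5 + 262.0108/(1+0.079)^5 = 205.2245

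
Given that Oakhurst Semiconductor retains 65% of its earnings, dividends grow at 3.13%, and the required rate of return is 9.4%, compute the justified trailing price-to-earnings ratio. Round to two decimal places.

5.76

Payout ratio b = 1 − 0.65 = 0.35.
Justified trailing P/E = b(1+g)/(r−g) = 0.35×(1+0.0313)/(0.094−0.0313) = 5.7569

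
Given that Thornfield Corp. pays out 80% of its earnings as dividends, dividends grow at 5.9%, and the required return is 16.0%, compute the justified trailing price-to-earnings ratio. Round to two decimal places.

Justified trailing P/E = b(1+g)/(r−g) = 0.80×(1+0.059)/(0.16−0.059) = 8.3881

8.39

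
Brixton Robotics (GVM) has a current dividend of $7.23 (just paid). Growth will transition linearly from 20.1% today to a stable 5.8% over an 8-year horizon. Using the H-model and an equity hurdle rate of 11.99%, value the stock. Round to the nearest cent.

H-model: P₀ = D₀[(1+g_L) + H(g_S−g_L)]/(r−g_L), with H = 8/2 = 4.
P₀ = 7.23 × [(1+0.058) + 4×(0.201−0.058)] / (0.1199−0.058)
   = 7.23 × 1.6300 / 0.0619 = 190.3861

$190.39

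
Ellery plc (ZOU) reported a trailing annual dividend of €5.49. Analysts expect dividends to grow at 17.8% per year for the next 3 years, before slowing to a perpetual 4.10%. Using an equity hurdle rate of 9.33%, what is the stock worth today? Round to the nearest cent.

€155.85

Two-stage DDM. Project D₁…D_3 at 0.178, terminal growth 0.041, discount at r = 0.0933.
D_1 = 6.4672
D_2 = 7.6184
D_3 = 8.9745
Terminal value at t=3: TV = D_4/(r−g) = 9.3424/(0.0933−0.041) = 178.6312
P₀ = 6.4672/(1+0.0933)^1 + 7.6184/(1+0.0933)^2 + 8.9745/(1+0.0933)^3 + 178.6312/(1+0.0933)^3 = 155.8471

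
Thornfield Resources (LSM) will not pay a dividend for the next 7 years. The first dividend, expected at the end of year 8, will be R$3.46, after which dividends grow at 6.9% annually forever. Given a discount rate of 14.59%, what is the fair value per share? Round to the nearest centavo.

R$17.34

Deferred-dividend DDM. At t=7 the remaining stream is a growing perpetuity with first payment D_8 = 3.46.
V_7 = D_8/(r−g) = 3.46/(0.1459−0.069) = 44.9935
P₀ = V_7/(1+r)^7 = 44.9935/(1+0.1459)^7 = 17.3429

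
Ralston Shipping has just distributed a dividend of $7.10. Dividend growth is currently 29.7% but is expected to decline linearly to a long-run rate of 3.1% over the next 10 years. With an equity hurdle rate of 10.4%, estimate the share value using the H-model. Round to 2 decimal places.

H-model: P₀ = D₀[(1+g_L) + H(g_S−g_L)]/(r−g_L), with H = 10/2 = 5.
P₀ = 7.10 × [(1+0.031) + 5×(0.297−0.031)] / (0.104−0.031)
   = 7.10 × 2.3610 / 0.073 = 229.6315

$229.63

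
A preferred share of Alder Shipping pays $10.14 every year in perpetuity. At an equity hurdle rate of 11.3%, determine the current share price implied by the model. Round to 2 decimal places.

$89.73

Zero-growth DDM (perpetuity): P₀ = D/r = 10.14 / 0.113 = 89.7345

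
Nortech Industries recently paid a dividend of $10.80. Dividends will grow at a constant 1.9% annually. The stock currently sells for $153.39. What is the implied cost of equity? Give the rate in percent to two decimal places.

Rearranging the constant-growth DDM: r = D₁/P₀ + g.
D₁ = 10.80 × (1 + 0.019) = 11.0052.
r = 11.0052 / 153.39 + 0.019 = 0.07175 + 0.019 = 0.09075

9.07%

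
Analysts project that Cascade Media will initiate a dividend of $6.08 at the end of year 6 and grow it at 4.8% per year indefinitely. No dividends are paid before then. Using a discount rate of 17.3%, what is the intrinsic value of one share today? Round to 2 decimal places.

Deferred-dividend DDM. At t=5 the remaining stream is a growing perpetuity with first payment D_6 = 6.08.
V_5 = D_6/(r−g) = 6.08/(0.173−0.048) = 48.6400
P₀ = V_5/(1+r)^5 = 48.6400/(1+0.173)^5 = 21.9030

$21.90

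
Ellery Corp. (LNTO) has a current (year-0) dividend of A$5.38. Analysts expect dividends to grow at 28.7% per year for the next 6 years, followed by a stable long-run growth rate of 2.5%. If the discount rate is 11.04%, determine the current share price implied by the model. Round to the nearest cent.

Two-stage DDM. Project D₁…D_6 at 0.287, terminal growth 0.025, discount at r = 0.1104.
D_1 = 6.9241
D_2 = 8.9113
D_3 = 11.4688
D_4 = 14.7603
D_5 = 18.9966
D_6 = 24.4486
Terminal value at t=6: TV = D_7/(r−g) = 25.0598/(0.1104−0.025) = 293.4402
P₀ = 6.9241/(1+0.1104)^1 + 8.9113/(1+0.1104)^2 + 11.4688/(1+0.1104)^3 + 14.7603/(1+0.1104)^4 + 18.9966/(1+0.1104)^5 + 24.4486/(1+0.1104)^6 + 293.4402/(1+0.1104)^6 = 212.3915

A$212.39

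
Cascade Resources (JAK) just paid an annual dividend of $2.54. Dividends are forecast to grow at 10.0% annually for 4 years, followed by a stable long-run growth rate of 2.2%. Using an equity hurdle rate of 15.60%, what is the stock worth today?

$24.87

Two-stage DDM. Project D₁…D_4 at 0.1, terminal growth 0.022, discount at r = 0.156.
D_1 = 2.7940
D_2 = 3.0734
D_3 = 3.3807
D_4 = 3.7188
Terminal value at t=4: TV = D_5/(r−g) = 3.8006/(0.156−0.022) = 28.3629
P₀ = 2.7940/(1+0.156)^1 + 3.0734/(1+0.156)^2 + 3.3807/(1+0.156)^3 + 3.7188/(1+0.156)^4 + 28.3629/(1+0.156)^4 = 24.8702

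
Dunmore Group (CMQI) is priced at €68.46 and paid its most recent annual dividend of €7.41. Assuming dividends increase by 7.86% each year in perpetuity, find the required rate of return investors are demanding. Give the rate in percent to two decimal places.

19.53%

Rearranging the constant-growth DDM: r = D₁/P₀ + g.
D₁ = 7.41 × (1 + 0.0786) = 7.9924.
r = 7.9924 / 68.46 + 0.0786 = 0.11675 + 0.0786 = 0.19535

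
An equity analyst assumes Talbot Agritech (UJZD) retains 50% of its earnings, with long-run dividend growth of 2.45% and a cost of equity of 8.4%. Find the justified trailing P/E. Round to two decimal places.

8.61

Payout ratio b = 1 − 0.50 = 0.50.
Justified trailing P/E = b(1+g)/(r−g) = 0.50×(1+0.0245)/(0.084−0.0245) = 8.6092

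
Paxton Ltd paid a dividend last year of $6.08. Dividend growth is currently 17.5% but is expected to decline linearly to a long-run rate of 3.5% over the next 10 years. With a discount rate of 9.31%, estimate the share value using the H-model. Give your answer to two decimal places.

$181.56

H-model: P₀ = D₀[(1+g_L) + H(g_S−g_L)]/(r−g_L), with H = 10/2 = 5.
P₀ = 6.08 × [(1+0.035) + 5×(0.175−0.035)] / (0.0931−0.035)
   = 6.08 × 1.7350 / 0.0581 = 181.5628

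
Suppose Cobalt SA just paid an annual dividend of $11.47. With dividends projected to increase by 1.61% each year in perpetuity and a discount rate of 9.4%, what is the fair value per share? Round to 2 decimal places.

$149.61

Gordon growth model: P₀ = D₁/(r − g). D₁ = 11.47 × (1 + 0.0161) = 11.6547.
P₀ = 11.6547 / (0.094 − 0.0161) = 11.6547 / 0.0779 = 149.6106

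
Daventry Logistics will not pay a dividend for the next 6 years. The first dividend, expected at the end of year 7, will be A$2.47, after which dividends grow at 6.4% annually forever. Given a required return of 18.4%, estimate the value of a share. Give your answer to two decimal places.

Deferred-dividend DDM. At t=6 the remaining stream is a growing perpetuity with first payment D_7 = 2.47.
V_6 = D_7/(r−g) = 2.47/(0.184−0.064) = 20.5833
P₀ = V_6/(1+r)^6 = 20.5833/(1+0.184)^6 = 7.4715

A$7.47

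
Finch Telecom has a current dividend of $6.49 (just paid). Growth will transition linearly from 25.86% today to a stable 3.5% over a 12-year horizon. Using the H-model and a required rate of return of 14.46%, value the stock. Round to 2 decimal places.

$140.73

H-model: P₀ = D₀[(1+g_L) + H(g_S−g_L)]/(r−g_L), with H = 12/2 = 6.
P₀ = 6.49 × [(1+0.035) + 6×(0.2586−0.035)] / (0.1446−0.035)
   = 6.49 × 2.3766 / 0.1096 = 140.7311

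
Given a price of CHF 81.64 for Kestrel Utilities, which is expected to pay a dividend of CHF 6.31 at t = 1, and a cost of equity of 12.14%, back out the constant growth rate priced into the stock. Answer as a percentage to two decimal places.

From P₀ = D₁/(r − g), the implied growth is g = r − D₁/P₀.
g = 0.1214 − 6.31/81.64 = 0.1214 − 0.07729 = 0.04411

4.41%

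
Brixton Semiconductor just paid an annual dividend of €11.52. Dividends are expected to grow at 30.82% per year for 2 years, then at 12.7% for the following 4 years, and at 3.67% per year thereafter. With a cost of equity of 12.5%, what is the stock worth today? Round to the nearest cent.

€275.75

Three-stage DDM. Project D₁…D_6; terminal Gordon value at t=6 with g = 0.0367; discount at r = 0.125.
D_1 = 15.0705
D_2 = 19.7152
D_3 = 22.2190
D_4 = 25.0408
D_5 = 28.2210
D_6 = 31.8051
TV_6 = 32.9723/(0.125−0.0367) = 373.4125
P₀ = Σ Dₜ/(1+r)ᵗ + TV_6/(1+r)^6 = 275.7538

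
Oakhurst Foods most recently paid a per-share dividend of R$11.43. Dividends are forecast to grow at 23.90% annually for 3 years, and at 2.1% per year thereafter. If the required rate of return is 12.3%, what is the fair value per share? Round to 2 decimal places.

Two-stage DDM. Project D₁…D_3 at 0.239, terminal growth 0.021, discount at r = 0.123.
D_1 = 14.1618
D_2 = 17.5464
D_3 = 21.7400
Terminal value at t=3: TV = D_4/(r−g) = 22.1966/(0.123−0.021) = 217.6134
P₀ = 14.1618/(1+0.123)^1 + 17.5464/(1+0.123)^2 + 21.7400/(1+0.123)^3 + 217.6134/(1+0.123)^3 = 195.5293

R$195.53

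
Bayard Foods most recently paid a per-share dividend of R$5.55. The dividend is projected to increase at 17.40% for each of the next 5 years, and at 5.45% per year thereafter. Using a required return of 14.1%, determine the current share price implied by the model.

Two-stage DDM. Project D₁…D_5 at 0.174, terminal growth 0.0545, discount at r = 0.141.
D_1 = 6.5157
D_2 = 7.6494
D_3 = 8.9804
D_4 = 10.5430
D_5 = 12.3775
Terminal value at t=5: TV = D_6/(r−g) = 13.0521/(0.141−0.0545) = 150.8912
P₀ = 6.5157/(1+0.141)^1 + 7.6494/(1+0.141)^2 + 8.9804/(1+0.141)^3 + 10.5430/(1+0.141)^4 + 12.3775/(1+0.141)^5 + 150.8912/(1+0.141)^5 = 108.2780

R$108.28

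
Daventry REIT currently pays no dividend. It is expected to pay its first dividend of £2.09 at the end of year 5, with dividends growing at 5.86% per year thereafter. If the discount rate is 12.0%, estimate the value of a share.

£21.63

Deferred-dividend DDM. At t=4 the remaining stream is a growing perpetuity with first payment D_5 = 2.09.
V_4 = D_5/(r−g) = 2.09/(0.12−0.0586) = 34.0391
P₀ = V_4/(1+r)^4 = 34.0391/(1+0.12)^4 = 21.6325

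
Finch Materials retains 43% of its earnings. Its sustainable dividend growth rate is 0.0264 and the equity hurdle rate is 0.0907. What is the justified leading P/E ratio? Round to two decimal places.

8.86

Payout ratio b = 1 − 0.43 = 0.57.
Justified leading P/E = b/(r−g) = 0.57/(0.0907−0.0264) = 8.8647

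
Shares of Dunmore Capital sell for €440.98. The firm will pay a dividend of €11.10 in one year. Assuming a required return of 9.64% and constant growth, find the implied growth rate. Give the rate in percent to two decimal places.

From P₀ = D₁/(r − g), the implied growth is g = r − D₁/P₀.
g = 0.0964 − 11.10/440.98 = 0.0964 − 0.02517 = 0.07123

7.12%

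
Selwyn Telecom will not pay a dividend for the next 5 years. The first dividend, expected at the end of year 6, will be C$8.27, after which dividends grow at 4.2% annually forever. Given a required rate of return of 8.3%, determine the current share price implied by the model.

Deferred-dividend DDM. At t=5 the remaining stream is a growing perpetuity with first payment D_6 = 8.27.
V_5 = D_6/(r−g) = 8.27/(0.083−0.042) = 201.7073
P₀ = V_5/(1+r)^5 = 201.7073/(1+0.083)^5 = 135.3877

C$135.39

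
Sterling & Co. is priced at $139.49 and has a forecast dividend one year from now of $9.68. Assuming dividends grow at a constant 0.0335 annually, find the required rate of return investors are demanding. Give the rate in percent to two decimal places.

Rearranging the constant-growth DDM: r = D₁/P₀ + g.
r = 9.6800 / 139.49 + 0.0335 = 0.06940 + 0.0335 = 0.10290

10.29%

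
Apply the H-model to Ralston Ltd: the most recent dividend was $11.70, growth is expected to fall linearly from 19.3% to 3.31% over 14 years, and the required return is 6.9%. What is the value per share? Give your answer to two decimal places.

$701.48

H-model: P₀ = D₀[(1+g_L) + H(g_S−g_L)]/(r−g_L), with H = 14/2 = 7.
P₀ = 11.70 × [(1+0.0331) + 7×(0.193−0.0331)] / (0.069−0.0331)
   = 11.70 × 2.1524 / 0.0359 = 701.4786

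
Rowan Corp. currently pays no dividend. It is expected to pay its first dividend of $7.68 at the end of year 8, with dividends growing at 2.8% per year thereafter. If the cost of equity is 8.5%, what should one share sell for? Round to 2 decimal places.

Deferred-dividend DDM. At t=7 the remaining stream is a growing perpetuity with first payment D_8 = 7.68.
V_7 = D_8/(r−g) = 7.68/(0.085−0.028) = 134.7368
P₀ = V_7/(1+r)^7 = 134.7368/(1+0.085)^7 = 76.1164

$76.12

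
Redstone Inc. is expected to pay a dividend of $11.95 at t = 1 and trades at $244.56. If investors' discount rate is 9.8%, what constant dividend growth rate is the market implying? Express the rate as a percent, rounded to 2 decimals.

From P₀ = D₁/(r − g), the implied growth is g = r − D₁/P₀.
g = 0.098 − 11.95/244.56 = 0.098 − 0.04886 = 0.04914

4.91%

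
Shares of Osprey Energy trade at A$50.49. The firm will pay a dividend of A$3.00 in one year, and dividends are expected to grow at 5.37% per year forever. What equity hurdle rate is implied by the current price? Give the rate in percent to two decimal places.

11.31%

Rearranging the constant-growth DDM: r = D₁/P₀ + g.
r = 3.0000 / 50.49 + 0.0537 = 0.05942 + 0.0537 = 0.11312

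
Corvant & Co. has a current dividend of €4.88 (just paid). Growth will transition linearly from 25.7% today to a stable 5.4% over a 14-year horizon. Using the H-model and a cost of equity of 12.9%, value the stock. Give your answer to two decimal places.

H-model: P₀ = D₀[(1+g_L) + H(g_S−g_L)]/(r−g_L), with H = 14/2 = 7.
P₀ = 4.88 × [(1+0.054) + 7×(0.257−0.054)] / (0.129−0.054)
   = 4.88 × 2.4750 / 0.075 = 161.0400

€161.04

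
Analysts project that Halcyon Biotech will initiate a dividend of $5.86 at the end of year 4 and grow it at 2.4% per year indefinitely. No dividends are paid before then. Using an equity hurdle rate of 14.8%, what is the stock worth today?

$31.24

Deferred-dividend DDM. At t=3 the remaining stream is a growing perpetuity with first payment D_4 = 5.86.
V_3 = D_4/(r−g) = 5.86/(0.148−0.024) = 47.2581
P₀ = V_3/(1+r)^3 = 47.2581/(1+0.148)^3 = 31.2356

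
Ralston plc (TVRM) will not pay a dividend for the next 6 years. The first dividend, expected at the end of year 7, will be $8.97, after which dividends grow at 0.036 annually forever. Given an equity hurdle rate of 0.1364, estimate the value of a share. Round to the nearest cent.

$41.48

Deferred-dividend DDM. At t=6 the remaining stream is a growing perpetuity with first payment D_7 = 8.97.
V_6 = D_7/(r−g) = 8.97/(0.1364−0.036) = 89.3426
P₀ = V_6/(1+r)^6 = 89.3426/(1+0.1364)^6 = 41.4831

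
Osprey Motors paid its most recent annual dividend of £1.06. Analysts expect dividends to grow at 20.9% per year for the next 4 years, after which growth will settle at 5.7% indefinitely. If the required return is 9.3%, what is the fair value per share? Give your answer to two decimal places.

£52.08

Two-stage DDM. Project D₁…D_4 at 0.209, terminal growth 0.057, discount at r = 0.093.
D_1 = 1.2815
D_2 = 1.5494
D_3 = 1.8732
D_4 = 2.2647
Terminal value at t=4: TV = D_5/(r−g) = 2.3938/(0.093−0.057) = 66.4942
P₀ = 1.2815/(1+0.093)^1 + 1.5494/(1+0.093)^2 + 1.8732/(1+0.093)^3 + 2.2647/(1+0.093)^4 + 66.4942/(1+0.093)^4 = 52.0819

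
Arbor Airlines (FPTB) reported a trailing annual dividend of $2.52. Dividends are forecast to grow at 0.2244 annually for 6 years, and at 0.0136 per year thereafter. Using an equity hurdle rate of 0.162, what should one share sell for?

$41.79

Two-stage DDM. Project D₁…D_6 at 0.2244, terminal growth 0.0136, discount at r = 0.162.
D_1 = 3.0855
D_2 = 3.7779
D_3 = 4.6256
D_4 = 5.6636
D_5 = 6.9345
D_6 = 8.4906
Terminal value at t=6: TV = D_7/(r−g) = 8.6061/(0.162−0.0136) = 57.9927
P₀ = 3.0855/(1+0.162)^1 + 3.7779/(1+0.162)^2 + 4.6256/(1+0.162)^3 + 5.6636/(1+0.162)^4 + 6.9345/(1+0.162)^5 + 8.4906/(1+0.162)^6 + 57.9927/(1+0.162)^6 = 41.7882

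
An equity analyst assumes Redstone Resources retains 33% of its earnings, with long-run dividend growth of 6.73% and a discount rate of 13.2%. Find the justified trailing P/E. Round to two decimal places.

Payout ratio b = 1 − 0.33 = 0.67.
Justified trailing P/E = b(1+g)/(r−g) = 0.67×(1+0.0673)/(0.132−0.0673) = 11.0524

11.05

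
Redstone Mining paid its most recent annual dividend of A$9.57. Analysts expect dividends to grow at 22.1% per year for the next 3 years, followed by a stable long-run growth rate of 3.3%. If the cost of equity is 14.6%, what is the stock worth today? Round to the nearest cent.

Two-stage DDM. Project D₁…D_3 at 0.221, terminal growth 0.033, discount at r = 0.146.
D_1 = 11.6850
D_2 = 14.2673
D_3 = 17.4204
Terminal value at t=3: TV = D_4/(r−g) = 17.9953/(0.146−0.033) = 159.2505
P₀ = 11.6850/(1+0.146)^1 + 14.2673/(1+0.146)^2 + 17.4204/(1+0.146)^3 + 159.2505/(1+0.146)^3 = 138.4445

A$138.44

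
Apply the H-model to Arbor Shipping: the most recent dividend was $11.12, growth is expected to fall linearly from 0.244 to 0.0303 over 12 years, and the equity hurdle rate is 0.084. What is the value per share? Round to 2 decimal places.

H-model: P₀ = D₀[(1+g_L) + H(g_S−g_L)]/(r−g_L), with H = 12/2 = 6.
P₀ = 11.12 × [(1+0.0303) + 6×(0.244−0.0303)] / (0.084−0.0303)
   = 11.12 × 2.3125 / 0.0537 = 478.8641

$478.86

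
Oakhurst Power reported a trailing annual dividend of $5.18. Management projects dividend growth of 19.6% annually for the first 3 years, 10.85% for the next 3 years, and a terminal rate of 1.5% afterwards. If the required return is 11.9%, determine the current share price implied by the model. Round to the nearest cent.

$96.40

Three-stage DDM. Project D₁…D_6; terminal Gordon value at t=6 with g = 0.015; discount at r = 0.119.
D_1 = 6.1953
D_2 = 7.4096
D_3 = 8.8618
D_4 = 9.8233
D_5 = 10.8892
D_6 = 12.0706
TV_6 = 12.2517/(0.119−0.015) = 117.8048
P₀ = Σ Dₜ/(1+r)ᵗ + TV_6/(1+r)^6 = 96.4027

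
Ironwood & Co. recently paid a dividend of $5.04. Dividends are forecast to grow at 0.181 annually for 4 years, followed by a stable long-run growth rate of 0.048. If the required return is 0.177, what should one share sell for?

$61.84

Two-stage DDM. Project D₁…D_4 at 0.181, terminal growth 0.048, discount at r = 0.177.
D_1 = 5.9522
D_2 = 7.0296
D_3 = 8.3020
D_4 = 9.8046
Terminal value at t=4: TV = D_5/(r−g) = 10.2752/(0.177−0.048) = 79.6529
P₀ = 5.9522/(1+0.177)^1 + 7.0296/(1+0.177)^2 + 8.3020/(1+0.177)^3 + 9.8046/(1+0.177)^4 + 79.6529/(1+0.177)^4 = 61.8364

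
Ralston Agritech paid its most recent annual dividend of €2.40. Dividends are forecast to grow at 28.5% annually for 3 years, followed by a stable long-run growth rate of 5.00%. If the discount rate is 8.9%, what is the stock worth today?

Two-stage DDM. Project D₁…D_3 at 0.285, terminal growth 0.05, discount at r = 0.089.
D_1 = 3.0840
D_2 = 3.9629
D_3 = 5.0924
Terminal value at t=3: TV = D_4/(r−g) = 5.3470/(0.089−0.05) = 137.1025
P₀ = 3.0840/(1+0.089)^1 + 3.9629/(1+0.089)^2 + 5.0924/(1+0.089)^3 + 137.1025/(1+0.089)^3 = 116.2769

€116.28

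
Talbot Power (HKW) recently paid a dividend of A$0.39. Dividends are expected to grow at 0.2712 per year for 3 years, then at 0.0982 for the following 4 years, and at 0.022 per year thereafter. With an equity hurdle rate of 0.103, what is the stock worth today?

A$11.33

Three-stage DDM. Project D₁…D_7; terminal Gordon value at t=7 with g = 0.022; discount at r = 0.103.
D_1 = 0.4958
D_2 = 0.6302
D_3 = 0.8011
D_4 = 0.8798
D_5 = 0.9662
D_6 = 1.0611
D_7 = 1.1653
TV_7 = 1.1909/(0.103−0.022) = 14.7027
P₀ = Σ Dₜ/(1+r)ᵗ + TV_7/(1+r)^7 = 11.3290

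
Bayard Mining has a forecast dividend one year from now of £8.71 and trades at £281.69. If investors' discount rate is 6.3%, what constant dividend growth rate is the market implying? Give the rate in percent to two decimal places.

3.21%

From P₀ = D₁/(r − g), the implied growth is g = r − D₁/P₀.
g = 0.063 − 8.71/281.69 = 0.063 − 0.03092 = 0.03208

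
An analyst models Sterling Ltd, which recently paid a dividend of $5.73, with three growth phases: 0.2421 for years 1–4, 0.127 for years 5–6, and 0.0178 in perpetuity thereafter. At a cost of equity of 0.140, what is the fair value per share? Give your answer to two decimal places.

Three-stage DDM. Project D₁…D_6; terminal Gordon value at t=6 with g = 0.0178; discount at r = 0.14.
D_1 = 7.1172
D_2 = 8.8403
D_3 = 10.9806
D_4 = 13.6389
D_5 = 15.3711
D_6 = 17.3232
TV_6 = 17.6316/(0.14−0.0178) = 144.2846
P₀ = Σ Dₜ/(1+r)ᵗ + TV_6/(1+r)^6 = 110.1420

$110.14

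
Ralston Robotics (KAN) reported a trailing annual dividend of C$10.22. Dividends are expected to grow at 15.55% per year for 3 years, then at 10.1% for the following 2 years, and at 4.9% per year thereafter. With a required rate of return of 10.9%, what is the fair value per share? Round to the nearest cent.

C$255.38

Three-stage DDM. Project D₁…D_5; terminal Gordon value at t=5 with g = 0.049; discount at r = 0.109.
D_1 = 11.8092
D_2 = 13.6455
D_3 = 15.7674
D_4 = 17.3599
D_5 = 19.1133
TV_5 = 20.0498/(0.109−0.049) = 334.1640
P₀ = Σ Dₜ/(1+r)ᵗ + TV_5/(1+r)^5 = 255.3804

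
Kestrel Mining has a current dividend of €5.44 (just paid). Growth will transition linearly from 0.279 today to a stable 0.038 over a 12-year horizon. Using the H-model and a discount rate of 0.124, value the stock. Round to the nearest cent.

H-model: P₀ = D₀[(1+g_L) + H(g_S−g_L)]/(r−g_L), with H = 12/2 = 6.
P₀ = 5.44 × [(1+0.038) + 6×(0.279−0.038)] / (0.124−0.038)
   = 5.44 × 2.4840 / 0.086 = 157.1274

€157.13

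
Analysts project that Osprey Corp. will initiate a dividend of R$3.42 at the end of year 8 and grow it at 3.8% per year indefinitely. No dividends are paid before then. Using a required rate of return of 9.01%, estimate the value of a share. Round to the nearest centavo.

R$35.89

Deferred-dividend DDM. At t=7 the remaining stream is a growing perpetuity with first payment D_8 = 3.42.
V_7 = D_8/(r−g) = 3.42/(0.0901−0.038) = 65.6430
P₀ = V_7/(1+r)^7 = 65.6430/(1+0.0901)^7 = 35.8859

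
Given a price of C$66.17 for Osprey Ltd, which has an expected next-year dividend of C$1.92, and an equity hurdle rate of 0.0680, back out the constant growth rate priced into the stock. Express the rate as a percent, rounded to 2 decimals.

From P₀ = D₁/(r − g), the implied growth is g = r − D₁/P₀.
g = 0.068 − 1.92/66.17 = 0.068 − 0.02902 = 0.03898

3.90%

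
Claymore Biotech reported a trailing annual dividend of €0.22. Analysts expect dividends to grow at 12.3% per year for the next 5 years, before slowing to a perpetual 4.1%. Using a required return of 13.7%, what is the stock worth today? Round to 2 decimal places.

Two-stage DDM. Project D₁…D_5 at 0.123, terminal growth 0.041, discount at r = 0.137.
D_1 = 0.2471
D_2 = 0.2774
D_3 = 0.3116
D_4 = 0.3499
D_5 = 0.3929
Terminal value at t=5: TV = D_6/(r−g) = 0.4090/(0.137−0.041) = 4.2609
P₀ = 0.2471/(1+0.137)^1 + 0.2774/(1+0.137)^2 + 0.3116/(1+0.137)^3 + 0.3499/(1+0.137)^4 + 0.3929/(1+0.137)^5 + 4.2609/(1+0.137)^5 = 3.3024

€3.30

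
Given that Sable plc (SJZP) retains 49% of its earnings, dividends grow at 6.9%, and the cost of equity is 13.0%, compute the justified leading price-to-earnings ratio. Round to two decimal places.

Payout ratio b = 1 − 0.49 = 0.51.
Justified leading P/E = b/(r−g) = 0.51/(0.13−0.069) = 8.3607

8.36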